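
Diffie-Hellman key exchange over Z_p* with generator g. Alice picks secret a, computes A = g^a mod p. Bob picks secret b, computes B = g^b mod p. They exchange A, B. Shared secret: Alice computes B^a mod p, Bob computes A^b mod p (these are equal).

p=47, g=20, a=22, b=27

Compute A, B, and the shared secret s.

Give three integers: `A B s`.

A = 20^22 mod 47  (bits of 22 = 10110)
  bit 0 = 1: r = r^2 * 20 mod 47 = 1^2 * 20 = 1*20 = 20
  bit 1 = 0: r = r^2 mod 47 = 20^2 = 24
  bit 2 = 1: r = r^2 * 20 mod 47 = 24^2 * 20 = 12*20 = 5
  bit 3 = 1: r = r^2 * 20 mod 47 = 5^2 * 20 = 25*20 = 30
  bit 4 = 0: r = r^2 mod 47 = 30^2 = 7
  -> A = 7
B = 20^27 mod 47  (bits of 27 = 11011)
  bit 0 = 1: r = r^2 * 20 mod 47 = 1^2 * 20 = 1*20 = 20
  bit 1 = 1: r = r^2 * 20 mod 47 = 20^2 * 20 = 24*20 = 10
  bit 2 = 0: r = r^2 mod 47 = 10^2 = 6
  bit 3 = 1: r = r^2 * 20 mod 47 = 6^2 * 20 = 36*20 = 15
  bit 4 = 1: r = r^2 * 20 mod 47 = 15^2 * 20 = 37*20 = 35
  -> B = 35
s = B^a = 35^22 mod 47  (bits of 22 = 10110)
  bit 0 = 1: r = r^2 * 35 mod 47 = 1^2 * 35 = 1*35 = 35
  bit 1 = 0: r = r^2 mod 47 = 35^2 = 3
  bit 2 = 1: r = r^2 * 35 mod 47 = 3^2 * 35 = 9*35 = 33
  bit 3 = 1: r = r^2 * 35 mod 47 = 33^2 * 35 = 8*35 = 45
  bit 4 = 0: r = r^2 mod 47 = 45^2 = 4
  -> s = B^a = 4

Answer: 7 35 4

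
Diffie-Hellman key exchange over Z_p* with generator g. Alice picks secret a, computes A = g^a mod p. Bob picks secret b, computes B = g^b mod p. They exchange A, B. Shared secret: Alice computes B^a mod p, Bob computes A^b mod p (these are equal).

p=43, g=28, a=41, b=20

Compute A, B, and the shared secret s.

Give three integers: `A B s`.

Answer: 20 23 15

Derivation:
A = 28^41 mod 43  (bits of 41 = 101001)
  bit 0 = 1: r = r^2 * 28 mod 43 = 1^2 * 28 = 1*28 = 28
  bit 1 = 0: r = r^2 mod 43 = 28^2 = 10
  bit 2 = 1: r = r^2 * 28 mod 43 = 10^2 * 28 = 14*28 = 5
  bit 3 = 0: r = r^2 mod 43 = 5^2 = 25
  bit 4 = 0: r = r^2 mod 43 = 25^2 = 23
  bit 5 = 1: r = r^2 * 28 mod 43 = 23^2 * 28 = 13*28 = 20
  -> A = 20
B = 28^20 mod 43  (bits of 20 = 10100)
  bit 0 = 1: r = r^2 * 28 mod 43 = 1^2 * 28 = 1*28 = 28
  bit 1 = 0: r = r^2 mod 43 = 28^2 = 10
  bit 2 = 1: r = r^2 * 28 mod 43 = 10^2 * 28 = 14*28 = 5
  bit 3 = 0: r = r^2 mod 43 = 5^2 = 25
  bit 4 = 0: r = r^2 mod 43 = 25^2 = 23
  -> B = 23
s = B^a = 23^41 mod 43  (bits of 41 = 101001)
  bit 0 = 1: r = r^2 * 23 mod 43 = 1^2 * 23 = 1*23 = 23
  bit 1 = 0: r = r^2 mod 43 = 23^2 = 13
  bit 2 = 1: r = r^2 * 23 mod 43 = 13^2 * 23 = 40*23 = 17
  bit 3 = 0: r = r^2 mod 43 = 17^2 = 31
  bit 4 = 0: r = r^2 mod 43 = 31^2 = 15
  bit 5 = 1: r = r^2 * 23 mod 43 = 15^2 * 23 = 10*23 = 15
  -> s = B^a = 15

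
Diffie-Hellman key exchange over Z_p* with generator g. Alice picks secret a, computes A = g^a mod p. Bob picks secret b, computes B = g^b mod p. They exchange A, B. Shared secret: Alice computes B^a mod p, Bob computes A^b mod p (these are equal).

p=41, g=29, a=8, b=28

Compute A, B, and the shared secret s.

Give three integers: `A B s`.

Answer: 18 23 10

Derivation:
A = 29^8 mod 41  (bits of 8 = 1000)
  bit 0 = 1: r = r^2 * 29 mod 41 = 1^2 * 29 = 1*29 = 29
  bit 1 = 0: r = r^2 mod 41 = 29^2 = 21
  bit 2 = 0: r = r^2 mod 41 = 21^2 = 31
  bit 3 = 0: r = r^2 mod 41 = 31^2 = 18
  -> A = 18
B = 29^28 mod 41  (bits of 28 = 11100)
  bit 0 = 1: r = r^2 * 29 mod 41 = 1^2 * 29 = 1*29 = 29
  bit 1 = 1: r = r^2 * 29 mod 41 = 29^2 * 29 = 21*29 = 35
  bit 2 = 1: r = r^2 * 29 mod 41 = 35^2 * 29 = 36*29 = 19
  bit 3 = 0: r = r^2 mod 41 = 19^2 = 33
  bit 4 = 0: r = r^2 mod 41 = 33^2 = 23
  -> B = 23
s = B^a = 23^8 mod 41  (bits of 8 = 1000)
  bit 0 = 1: r = r^2 * 23 mod 41 = 1^2 * 23 = 1*23 = 23
  bit 1 = 0: r = r^2 mod 41 = 23^2 = 37
  bit 2 = 0: r = r^2 mod 41 = 37^2 = 16
  bit 3 = 0: r = r^2 mod 41 = 16^2 = 10
  -> s = B^a = 10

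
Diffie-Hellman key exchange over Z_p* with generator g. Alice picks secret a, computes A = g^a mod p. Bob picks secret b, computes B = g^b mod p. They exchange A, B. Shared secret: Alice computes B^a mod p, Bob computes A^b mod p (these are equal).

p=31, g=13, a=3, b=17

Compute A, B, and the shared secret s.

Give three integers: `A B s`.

A = 13^3 mod 31  (bits of 3 = 11)
  bit 0 = 1: r = r^2 * 13 mod 31 = 1^2 * 13 = 1*13 = 13
  bit 1 = 1: r = r^2 * 13 mod 31 = 13^2 * 13 = 14*13 = 27
  -> A = 27
B = 13^17 mod 31  (bits of 17 = 10001)
  bit 0 = 1: r = r^2 * 13 mod 31 = 1^2 * 13 = 1*13 = 13
  bit 1 = 0: r = r^2 mod 31 = 13^2 = 14
  bit 2 = 0: r = r^2 mod 31 = 14^2 = 10
  bit 3 = 0: r = r^2 mod 31 = 10^2 = 7
  bit 4 = 1: r = r^2 * 13 mod 31 = 7^2 * 13 = 18*13 = 17
  -> B = 17
s = B^a = 17^3 mod 31  (bits of 3 = 11)
  bit 0 = 1: r = r^2 * 17 mod 31 = 1^2 * 17 = 1*17 = 17
  bit 1 = 1: r = r^2 * 17 mod 31 = 17^2 * 17 = 10*17 = 15
  -> s = B^a = 15

Answer: 27 17 15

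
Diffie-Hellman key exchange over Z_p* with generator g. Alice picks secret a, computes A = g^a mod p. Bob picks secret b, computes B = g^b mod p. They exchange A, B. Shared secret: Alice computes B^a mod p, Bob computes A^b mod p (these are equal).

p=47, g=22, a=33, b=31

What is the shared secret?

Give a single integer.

Answer: 19

Derivation:
A = 22^33 mod 47  (bits of 33 = 100001)
  bit 0 = 1: r = r^2 * 22 mod 47 = 1^2 * 22 = 1*22 = 22
  bit 1 = 0: r = r^2 mod 47 = 22^2 = 14
  bit 2 = 0: r = r^2 mod 47 = 14^2 = 8
  bit 3 = 0: r = r^2 mod 47 = 8^2 = 17
  bit 4 = 0: r = r^2 mod 47 = 17^2 = 7
  bit 5 = 1: r = r^2 * 22 mod 47 = 7^2 * 22 = 2*22 = 44
  -> A = 44
B = 22^31 mod 47  (bits of 31 = 11111)
  bit 0 = 1: r = r^2 * 22 mod 47 = 1^2 * 22 = 1*22 = 22
  bit 1 = 1: r = r^2 * 22 mod 47 = 22^2 * 22 = 14*22 = 26
  bit 2 = 1: r = r^2 * 22 mod 47 = 26^2 * 22 = 18*22 = 20
  bit 3 = 1: r = r^2 * 22 mod 47 = 20^2 * 22 = 24*22 = 11
  bit 4 = 1: r = r^2 * 22 mod 47 = 11^2 * 22 = 27*22 = 30
  -> B = 30
s = B^a = 30^33 mod 47  (bits of 33 = 100001)
  bit 0 = 1: r = r^2 * 30 mod 47 = 1^2 * 30 = 1*30 = 30
  bit 1 = 0: r = r^2 mod 47 = 30^2 = 7
  bit 2 = 0: r = r^2 mod 47 = 7^2 = 2
  bit 3 = 0: r = r^2 mod 47 = 2^2 = 4
  bit 4 = 0: r = r^2 mod 47 = 4^2 = 16
  bit 5 = 1: r = r^2 * 30 mod 47 = 16^2 * 30 = 21*30 = 19
  -> s = B^a = 19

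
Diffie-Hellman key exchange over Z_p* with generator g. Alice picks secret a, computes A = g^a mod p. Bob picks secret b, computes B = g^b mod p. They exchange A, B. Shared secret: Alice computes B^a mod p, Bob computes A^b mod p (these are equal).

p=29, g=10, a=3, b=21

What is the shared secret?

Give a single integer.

Answer: 17

Derivation:
A = 10^3 mod 29  (bits of 3 = 11)
  bit 0 = 1: r = r^2 * 10 mod 29 = 1^2 * 10 = 1*10 = 10
  bit 1 = 1: r = r^2 * 10 mod 29 = 10^2 * 10 = 13*10 = 14
  -> A = 14
B = 10^21 mod 29  (bits of 21 = 10101)
  bit 0 = 1: r = r^2 * 10 mod 29 = 1^2 * 10 = 1*10 = 10
  bit 1 = 0: r = r^2 mod 29 = 10^2 = 13
  bit 2 = 1: r = r^2 * 10 mod 29 = 13^2 * 10 = 24*10 = 8
  bit 3 = 0: r = r^2 mod 29 = 8^2 = 6
  bit 4 = 1: r = r^2 * 10 mod 29 = 6^2 * 10 = 7*10 = 12
  -> B = 12
s = B^a = 12^3 mod 29  (bits of 3 = 11)
  bit 0 = 1: r = r^2 * 12 mod 29 = 1^2 * 12 = 1*12 = 12
  bit 1 = 1: r = r^2 * 12 mod 29 = 12^2 * 12 = 28*12 = 17
  -> s = B^a = 17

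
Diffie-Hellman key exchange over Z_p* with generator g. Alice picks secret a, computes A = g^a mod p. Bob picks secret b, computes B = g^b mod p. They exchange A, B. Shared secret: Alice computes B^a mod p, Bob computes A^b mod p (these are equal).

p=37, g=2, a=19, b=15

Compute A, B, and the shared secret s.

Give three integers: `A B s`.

A = 2^19 mod 37  (bits of 19 = 10011)
  bit 0 = 1: r = r^2 * 2 mod 37 = 1^2 * 2 = 1*2 = 2
  bit 1 = 0: r = r^2 mod 37 = 2^2 = 4
  bit 2 = 0: r = r^2 mod 37 = 4^2 = 16
  bit 3 = 1: r = r^2 * 2 mod 37 = 16^2 * 2 = 34*2 = 31
  bit 4 = 1: r = r^2 * 2 mod 37 = 31^2 * 2 = 36*2 = 35
  -> A = 35
B = 2^15 mod 37  (bits of 15 = 1111)
  bit 0 = 1: r = r^2 * 2 mod 37 = 1^2 * 2 = 1*2 = 2
  bit 1 = 1: r = r^2 * 2 mod 37 = 2^2 * 2 = 4*2 = 8
  bit 2 = 1: r = r^2 * 2 mod 37 = 8^2 * 2 = 27*2 = 17
  bit 3 = 1: r = r^2 * 2 mod 37 = 17^2 * 2 = 30*2 = 23
  -> B = 23
s = B^a = 23^19 mod 37  (bits of 19 = 10011)
  bit 0 = 1: r = r^2 * 23 mod 37 = 1^2 * 23 = 1*23 = 23
  bit 1 = 0: r = r^2 mod 37 = 23^2 = 11
  bit 2 = 0: r = r^2 mod 37 = 11^2 = 10
  bit 3 = 1: r = r^2 * 23 mod 37 = 10^2 * 23 = 26*23 = 6
  bit 4 = 1: r = r^2 * 23 mod 37 = 6^2 * 23 = 36*23 = 14
  -> s = B^a = 14

Answer: 35 23 14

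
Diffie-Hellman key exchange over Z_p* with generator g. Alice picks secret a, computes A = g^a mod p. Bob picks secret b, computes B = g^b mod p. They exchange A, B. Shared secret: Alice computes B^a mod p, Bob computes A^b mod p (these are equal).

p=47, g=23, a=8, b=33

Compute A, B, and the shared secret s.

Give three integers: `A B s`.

Answer: 9 33 7

Derivation:
A = 23^8 mod 47  (bits of 8 = 1000)
  bit 0 = 1: r = r^2 * 23 mod 47 = 1^2 * 23 = 1*23 = 23
  bit 1 = 0: r = r^2 mod 47 = 23^2 = 12
  bit 2 = 0: r = r^2 mod 47 = 12^2 = 3
  bit 3 = 0: r = r^2 mod 47 = 3^2 = 9
  -> A = 9
B = 23^33 mod 47  (bits of 33 = 100001)
  bit 0 = 1: r = r^2 * 23 mod 47 = 1^2 * 23 = 1*23 = 23
  bit 1 = 0: r = r^2 mod 47 = 23^2 = 12
  bit 2 = 0: r = r^2 mod 47 = 12^2 = 3
  bit 3 = 0: r = r^2 mod 47 = 3^2 = 9
  bit 4 = 0: r = r^2 mod 47 = 9^2 = 34
  bit 5 = 1: r = r^2 * 23 mod 47 = 34^2 * 23 = 28*23 = 33
  -> B = 33
s = B^a = 33^8 mod 47  (bits of 8 = 1000)
  bit 0 = 1: r = r^2 * 33 mod 47 = 1^2 * 33 = 1*33 = 33
  bit 1 = 0: r = r^2 mod 47 = 33^2 = 8
  bit 2 = 0: r = r^2 mod 47 = 8^2 = 17
  bit 3 = 0: r = r^2 mod 47 = 17^2 = 7
  -> s = B^a = 7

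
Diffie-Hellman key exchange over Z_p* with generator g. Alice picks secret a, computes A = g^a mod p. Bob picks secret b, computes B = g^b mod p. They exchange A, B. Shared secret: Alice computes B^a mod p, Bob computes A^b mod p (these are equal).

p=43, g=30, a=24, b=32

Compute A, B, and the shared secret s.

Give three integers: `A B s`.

A = 30^24 mod 43  (bits of 24 = 11000)
  bit 0 = 1: r = r^2 * 30 mod 43 = 1^2 * 30 = 1*30 = 30
  bit 1 = 1: r = r^2 * 30 mod 43 = 30^2 * 30 = 40*30 = 39
  bit 2 = 0: r = r^2 mod 43 = 39^2 = 16
  bit 3 = 0: r = r^2 mod 43 = 16^2 = 41
  bit 4 = 0: r = r^2 mod 43 = 41^2 = 4
  -> A = 4
B = 30^32 mod 43  (bits of 32 = 100000)
  bit 0 = 1: r = r^2 * 30 mod 43 = 1^2 * 30 = 1*30 = 30
  bit 1 = 0: r = r^2 mod 43 = 30^2 = 40
  bit 2 = 0: r = r^2 mod 43 = 40^2 = 9
  bit 3 = 0: r = r^2 mod 43 = 9^2 = 38
  bit 4 = 0: r = r^2 mod 43 = 38^2 = 25
  bit 5 = 0: r = r^2 mod 43 = 25^2 = 23
  -> B = 23
s = B^a = 23^24 mod 43  (bits of 24 = 11000)
  bit 0 = 1: r = r^2 * 23 mod 43 = 1^2 * 23 = 1*23 = 23
  bit 1 = 1: r = r^2 * 23 mod 43 = 23^2 * 23 = 13*23 = 41
  bit 2 = 0: r = r^2 mod 43 = 41^2 = 4
  bit 3 = 0: r = r^2 mod 43 = 4^2 = 16
  bit 4 = 0: r = r^2 mod 43 = 16^2 = 41
  -> s = B^a = 41

Answer: 4 23 41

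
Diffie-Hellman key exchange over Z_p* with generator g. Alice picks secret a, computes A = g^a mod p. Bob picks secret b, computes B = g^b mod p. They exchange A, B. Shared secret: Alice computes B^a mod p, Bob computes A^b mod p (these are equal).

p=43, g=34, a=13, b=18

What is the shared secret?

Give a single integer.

Answer: 41

Derivation:
A = 34^13 mod 43  (bits of 13 = 1101)
  bit 0 = 1: r = r^2 * 34 mod 43 = 1^2 * 34 = 1*34 = 34
  bit 1 = 1: r = r^2 * 34 mod 43 = 34^2 * 34 = 38*34 = 2
  bit 2 = 0: r = r^2 mod 43 = 2^2 = 4
  bit 3 = 1: r = r^2 * 34 mod 43 = 4^2 * 34 = 16*34 = 28
  -> A = 28
B = 34^18 mod 43  (bits of 18 = 10010)
  bit 0 = 1: r = r^2 * 34 mod 43 = 1^2 * 34 = 1*34 = 34
  bit 1 = 0: r = r^2 mod 43 = 34^2 = 38
  bit 2 = 0: r = r^2 mod 43 = 38^2 = 25
  bit 3 = 1: r = r^2 * 34 mod 43 = 25^2 * 34 = 23*34 = 8
  bit 4 = 0: r = r^2 mod 43 = 8^2 = 21
  -> B = 21
s = B^a = 21^13 mod 43  (bits of 13 = 1101)
  bit 0 = 1: r = r^2 * 21 mod 43 = 1^2 * 21 = 1*21 = 21
  bit 1 = 1: r = r^2 * 21 mod 43 = 21^2 * 21 = 11*21 = 16
  bit 2 = 0: r = r^2 mod 43 = 16^2 = 41
  bit 3 = 1: r = r^2 * 21 mod 43 = 41^2 * 21 = 4*21 = 41
  -> s = B^a = 41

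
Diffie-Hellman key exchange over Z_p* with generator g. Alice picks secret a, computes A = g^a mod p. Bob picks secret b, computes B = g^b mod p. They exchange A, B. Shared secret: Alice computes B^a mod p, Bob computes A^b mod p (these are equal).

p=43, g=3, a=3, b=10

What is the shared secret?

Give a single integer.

Answer: 11

Derivation:
A = 3^3 mod 43  (bits of 3 = 11)
  bit 0 = 1: r = r^2 * 3 mod 43 = 1^2 * 3 = 1*3 = 3
  bit 1 = 1: r = r^2 * 3 mod 43 = 3^2 * 3 = 9*3 = 27
  -> A = 27
B = 3^10 mod 43  (bits of 10 = 1010)
  bit 0 = 1: r = r^2 * 3 mod 43 = 1^2 * 3 = 1*3 = 3
  bit 1 = 0: r = r^2 mod 43 = 3^2 = 9
  bit 2 = 1: r = r^2 * 3 mod 43 = 9^2 * 3 = 38*3 = 28
  bit 3 = 0: r = r^2 mod 43 = 28^2 = 10
  -> B = 10
s = B^a = 10^3 mod 43  (bits of 3 = 11)
  bit 0 = 1: r = r^2 * 10 mod 43 = 1^2 * 10 = 1*10 = 10
  bit 1 = 1: r = r^2 * 10 mod 43 = 10^2 * 10 = 14*10 = 11
  -> s = B^a = 11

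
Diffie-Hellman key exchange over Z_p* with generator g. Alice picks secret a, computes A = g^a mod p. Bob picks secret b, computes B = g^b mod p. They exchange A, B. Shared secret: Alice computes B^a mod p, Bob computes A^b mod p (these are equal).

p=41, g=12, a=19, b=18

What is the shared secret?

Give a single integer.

A = 12^19 mod 41  (bits of 19 = 10011)
  bit 0 = 1: r = r^2 * 12 mod 41 = 1^2 * 12 = 1*12 = 12
  bit 1 = 0: r = r^2 mod 41 = 12^2 = 21
  bit 2 = 0: r = r^2 mod 41 = 21^2 = 31
  bit 3 = 1: r = r^2 * 12 mod 41 = 31^2 * 12 = 18*12 = 11
  bit 4 = 1: r = r^2 * 12 mod 41 = 11^2 * 12 = 39*12 = 17
  -> A = 17
B = 12^18 mod 41  (bits of 18 = 10010)
  bit 0 = 1: r = r^2 * 12 mod 41 = 1^2 * 12 = 1*12 = 12
  bit 1 = 0: r = r^2 mod 41 = 12^2 = 21
  bit 2 = 0: r = r^2 mod 41 = 21^2 = 31
  bit 3 = 1: r = r^2 * 12 mod 41 = 31^2 * 12 = 18*12 = 11
  bit 4 = 0: r = r^2 mod 41 = 11^2 = 39
  -> B = 39
s = B^a = 39^19 mod 41  (bits of 19 = 10011)
  bit 0 = 1: r = r^2 * 39 mod 41 = 1^2 * 39 = 1*39 = 39
  bit 1 = 0: r = r^2 mod 41 = 39^2 = 4
  bit 2 = 0: r = r^2 mod 41 = 4^2 = 16
  bit 3 = 1: r = r^2 * 39 mod 41 = 16^2 * 39 = 10*39 = 21
  bit 4 = 1: r = r^2 * 39 mod 41 = 21^2 * 39 = 31*39 = 20
  -> s = B^a = 20

Answer: 20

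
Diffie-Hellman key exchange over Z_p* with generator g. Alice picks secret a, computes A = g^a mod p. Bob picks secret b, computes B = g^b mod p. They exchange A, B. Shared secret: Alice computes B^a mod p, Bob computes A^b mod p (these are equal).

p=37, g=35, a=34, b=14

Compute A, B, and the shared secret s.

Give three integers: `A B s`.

Answer: 28 30 34

Derivation:
A = 35^34 mod 37  (bits of 34 = 100010)
  bit 0 = 1: r = r^2 * 35 mod 37 = 1^2 * 35 = 1*35 = 35
  bit 1 = 0: r = r^2 mod 37 = 35^2 = 4
  bit 2 = 0: r = r^2 mod 37 = 4^2 = 16
  bit 3 = 0: r = r^2 mod 37 = 16^2 = 34
  bit 4 = 1: r = r^2 * 35 mod 37 = 34^2 * 35 = 9*35 = 19
  bit 5 = 0: r = r^2 mod 37 = 19^2 = 28
  -> A = 28
B = 35^14 mod 37  (bits of 14 = 1110)
  bit 0 = 1: r = r^2 * 35 mod 37 = 1^2 * 35 = 1*35 = 35
  bit 1 = 1: r = r^2 * 35 mod 37 = 35^2 * 35 = 4*35 = 29
  bit 2 = 1: r = r^2 * 35 mod 37 = 29^2 * 35 = 27*35 = 20
  bit 3 = 0: r = r^2 mod 37 = 20^2 = 30
  -> B = 30
s = B^a = 30^34 mod 37  (bits of 34 = 100010)
  bit 0 = 1: r = r^2 * 30 mod 37 = 1^2 * 30 = 1*30 = 30
  bit 1 = 0: r = r^2 mod 37 = 30^2 = 12
  bit 2 = 0: r = r^2 mod 37 = 12^2 = 33
  bit 3 = 0: r = r^2 mod 37 = 33^2 = 16
  bit 4 = 1: r = r^2 * 30 mod 37 = 16^2 * 30 = 34*30 = 21
  bit 5 = 0: r = r^2 mod 37 = 21^2 = 34
  -> s = B^a = 34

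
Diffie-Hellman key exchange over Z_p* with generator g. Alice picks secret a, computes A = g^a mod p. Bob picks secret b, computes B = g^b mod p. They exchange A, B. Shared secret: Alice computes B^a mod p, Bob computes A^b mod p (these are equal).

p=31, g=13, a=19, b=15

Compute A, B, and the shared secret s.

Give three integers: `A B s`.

A = 13^19 mod 31  (bits of 19 = 10011)
  bit 0 = 1: r = r^2 * 13 mod 31 = 1^2 * 13 = 1*13 = 13
  bit 1 = 0: r = r^2 mod 31 = 13^2 = 14
  bit 2 = 0: r = r^2 mod 31 = 14^2 = 10
  bit 3 = 1: r = r^2 * 13 mod 31 = 10^2 * 13 = 7*13 = 29
  bit 4 = 1: r = r^2 * 13 mod 31 = 29^2 * 13 = 4*13 = 21
  -> A = 21
B = 13^15 mod 31  (bits of 15 = 1111)
  bit 0 = 1: r = r^2 * 13 mod 31 = 1^2 * 13 = 1*13 = 13
  bit 1 = 1: r = r^2 * 13 mod 31 = 13^2 * 13 = 14*13 = 27
  bit 2 = 1: r = r^2 * 13 mod 31 = 27^2 * 13 = 16*13 = 22
  bit 3 = 1: r = r^2 * 13 mod 31 = 22^2 * 13 = 19*13 = 30
  -> B = 30
s = B^a = 30^19 mod 31  (bits of 19 = 10011)
  bit 0 = 1: r = r^2 * 30 mod 31 = 1^2 * 30 = 1*30 = 30
  bit 1 = 0: r = r^2 mod 31 = 30^2 = 1
  bit 2 = 0: r = r^2 mod 31 = 1^2 = 1
  bit 3 = 1: r = r^2 * 30 mod 31 = 1^2 * 30 = 1*30 = 30
  bit 4 = 1: r = r^2 * 30 mod 31 = 30^2 * 30 = 1*30 = 30
  -> s = B^a = 30

Answer: 21 30 30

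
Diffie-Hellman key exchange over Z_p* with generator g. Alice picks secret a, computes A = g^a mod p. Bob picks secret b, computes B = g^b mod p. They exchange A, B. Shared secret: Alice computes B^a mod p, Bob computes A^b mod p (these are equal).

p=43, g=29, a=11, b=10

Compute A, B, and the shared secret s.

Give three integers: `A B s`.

Answer: 33 13 23

Derivation:
A = 29^11 mod 43  (bits of 11 = 1011)
  bit 0 = 1: r = r^2 * 29 mod 43 = 1^2 * 29 = 1*29 = 29
  bit 1 = 0: r = r^2 mod 43 = 29^2 = 24
  bit 2 = 1: r = r^2 * 29 mod 43 = 24^2 * 29 = 17*29 = 20
  bit 3 = 1: r = r^2 * 29 mod 43 = 20^2 * 29 = 13*29 = 33
  -> A = 33
B = 29^10 mod 43  (bits of 10 = 1010)
  bit 0 = 1: r = r^2 * 29 mod 43 = 1^2 * 29 = 1*29 = 29
  bit 1 = 0: r = r^2 mod 43 = 29^2 = 24
  bit 2 = 1: r = r^2 * 29 mod 43 = 24^2 * 29 = 17*29 = 20
  bit 3 = 0: r = r^2 mod 43 = 20^2 = 13
  -> B = 13
s = B^a = 13^11 mod 43  (bits of 11 = 1011)
  bit 0 = 1: r = r^2 * 13 mod 43 = 1^2 * 13 = 1*13 = 13
  bit 1 = 0: r = r^2 mod 43 = 13^2 = 40
  bit 2 = 1: r = r^2 * 13 mod 43 = 40^2 * 13 = 9*13 = 31
  bit 3 = 1: r = r^2 * 13 mod 43 = 31^2 * 13 = 15*13 = 23
  -> s = B^a = 23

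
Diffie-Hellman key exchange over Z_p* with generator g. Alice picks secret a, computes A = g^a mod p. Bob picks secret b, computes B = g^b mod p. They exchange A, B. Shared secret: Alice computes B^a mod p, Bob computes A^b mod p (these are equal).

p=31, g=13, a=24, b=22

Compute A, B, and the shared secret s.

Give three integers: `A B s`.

Answer: 2 9 4

Derivation:
A = 13^24 mod 31  (bits of 24 = 11000)
  bit 0 = 1: r = r^2 * 13 mod 31 = 1^2 * 13 = 1*13 = 13
  bit 1 = 1: r = r^2 * 13 mod 31 = 13^2 * 13 = 14*13 = 27
  bit 2 = 0: r = r^2 mod 31 = 27^2 = 16
  bit 3 = 0: r = r^2 mod 31 = 16^2 = 8
  bit 4 = 0: r = r^2 mod 31 = 8^2 = 2
  -> A = 2
B = 13^22 mod 31  (bits of 22 = 10110)
  bit 0 = 1: r = r^2 * 13 mod 31 = 1^2 * 13 = 1*13 = 13
  bit 1 = 0: r = r^2 mod 31 = 13^2 = 14
  bit 2 = 1: r = r^2 * 13 mod 31 = 14^2 * 13 = 10*13 = 6
  bit 3 = 1: r = r^2 * 13 mod 31 = 6^2 * 13 = 5*13 = 3
  bit 4 = 0: r = r^2 mod 31 = 3^2 = 9
  -> B = 9
s = B^a = 9^24 mod 31  (bits of 24 = 11000)
  bit 0 = 1: r = r^2 * 9 mod 31 = 1^2 * 9 = 1*9 = 9
  bit 1 = 1: r = r^2 * 9 mod 31 = 9^2 * 9 = 19*9 = 16
  bit 2 = 0: r = r^2 mod 31 = 16^2 = 8
  bit 3 = 0: r = r^2 mod 31 = 8^2 = 2
  bit 4 = 0: r = r^2 mod 31 = 2^2 = 4
  -> s = B^a = 4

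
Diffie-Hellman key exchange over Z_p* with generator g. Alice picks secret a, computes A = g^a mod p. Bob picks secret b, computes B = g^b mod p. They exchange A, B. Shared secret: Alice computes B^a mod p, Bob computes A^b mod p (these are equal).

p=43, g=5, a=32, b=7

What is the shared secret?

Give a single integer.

Answer: 36

Derivation:
A = 5^32 mod 43  (bits of 32 = 100000)
  bit 0 = 1: r = r^2 * 5 mod 43 = 1^2 * 5 = 1*5 = 5
  bit 1 = 0: r = r^2 mod 43 = 5^2 = 25
  bit 2 = 0: r = r^2 mod 43 = 25^2 = 23
  bit 3 = 0: r = r^2 mod 43 = 23^2 = 13
  bit 4 = 0: r = r^2 mod 43 = 13^2 = 40
  bit 5 = 0: r = r^2 mod 43 = 40^2 = 9
  -> A = 9
B = 5^7 mod 43  (bits of 7 = 111)
  bit 0 = 1: r = r^2 * 5 mod 43 = 1^2 * 5 = 1*5 = 5
  bit 1 = 1: r = r^2 * 5 mod 43 = 5^2 * 5 = 25*5 = 39
  bit 2 = 1: r = r^2 * 5 mod 43 = 39^2 * 5 = 16*5 = 37
  -> B = 37
s = B^a = 37^32 mod 43  (bits of 32 = 100000)
  bit 0 = 1: r = r^2 * 37 mod 43 = 1^2 * 37 = 1*37 = 37
  bit 1 = 0: r = r^2 mod 43 = 37^2 = 36
  bit 2 = 0: r = r^2 mod 43 = 36^2 = 6
  bit 3 = 0: r = r^2 mod 43 = 6^2 = 36
  bit 4 = 0: r = r^2 mod 43 = 36^2 = 6
  bit 5 = 0: r = r^2 mod 43 = 6^2 = 36
  -> s = B^a = 36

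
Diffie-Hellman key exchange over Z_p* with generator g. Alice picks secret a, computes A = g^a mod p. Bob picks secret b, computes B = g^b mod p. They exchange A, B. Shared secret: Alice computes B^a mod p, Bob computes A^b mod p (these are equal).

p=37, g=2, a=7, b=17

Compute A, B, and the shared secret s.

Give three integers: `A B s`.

Answer: 17 18 13

Derivation:
A = 2^7 mod 37  (bits of 7 = 111)
  bit 0 = 1: r = r^2 * 2 mod 37 = 1^2 * 2 = 1*2 = 2
  bit 1 = 1: r = r^2 * 2 mod 37 = 2^2 * 2 = 4*2 = 8
  bit 2 = 1: r = r^2 * 2 mod 37 = 8^2 * 2 = 27*2 = 17
  -> A = 17
B = 2^17 mod 37  (bits of 17 = 10001)
  bit 0 = 1: r = r^2 * 2 mod 37 = 1^2 * 2 = 1*2 = 2
  bit 1 = 0: r = r^2 mod 37 = 2^2 = 4
  bit 2 = 0: r = r^2 mod 37 = 4^2 = 16
  bit 3 = 0: r = r^2 mod 37 = 16^2 = 34
  bit 4 = 1: r = r^2 * 2 mod 37 = 34^2 * 2 = 9*2 = 18
  -> B = 18
s = B^a = 18^7 mod 37  (bits of 7 = 111)
  bit 0 = 1: r = r^2 * 18 mod 37 = 1^2 * 18 = 1*18 = 18
  bit 1 = 1: r = r^2 * 18 mod 37 = 18^2 * 18 = 28*18 = 23
  bit 2 = 1: r = r^2 * 18 mod 37 = 23^2 * 18 = 11*18 = 13
  -> s = B^a = 13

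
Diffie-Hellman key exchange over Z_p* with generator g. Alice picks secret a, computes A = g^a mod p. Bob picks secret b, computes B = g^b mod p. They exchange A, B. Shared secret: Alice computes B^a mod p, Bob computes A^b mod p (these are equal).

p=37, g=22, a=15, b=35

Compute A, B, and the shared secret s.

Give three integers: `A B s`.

Answer: 14 32 8

Derivation:
A = 22^15 mod 37  (bits of 15 = 1111)
  bit 0 = 1: r = r^2 * 22 mod 37 = 1^2 * 22 = 1*22 = 22
  bit 1 = 1: r = r^2 * 22 mod 37 = 22^2 * 22 = 3*22 = 29
  bit 2 = 1: r = r^2 * 22 mod 37 = 29^2 * 22 = 27*22 = 2
  bit 3 = 1: r = r^2 * 22 mod 37 = 2^2 * 22 = 4*22 = 14
  -> A = 14
B = 22^35 mod 37  (bits of 35 = 100011)
  bit 0 = 1: r = r^2 * 22 mod 37 = 1^2 * 22 = 1*22 = 22
  bit 1 = 0: r = r^2 mod 37 = 22^2 = 3
  bit 2 = 0: r = r^2 mod 37 = 3^2 = 9
  bit 3 = 0: r = r^2 mod 37 = 9^2 = 7
  bit 4 = 1: r = r^2 * 22 mod 37 = 7^2 * 22 = 12*22 = 5
  bit 5 = 1: r = r^2 * 22 mod 37 = 5^2 * 22 = 25*22 = 32
  -> B = 32
s = B^a = 32^15 mod 37  (bits of 15 = 1111)
  bit 0 = 1: r = r^2 * 32 mod 37 = 1^2 * 32 = 1*32 = 32
  bit 1 = 1: r = r^2 * 32 mod 37 = 32^2 * 32 = 25*32 = 23
  bit 2 = 1: r = r^2 * 32 mod 37 = 23^2 * 32 = 11*32 = 19
  bit 3 = 1: r = r^2 * 32 mod 37 = 19^2 * 32 = 28*32 = 8
  -> s = B^a = 8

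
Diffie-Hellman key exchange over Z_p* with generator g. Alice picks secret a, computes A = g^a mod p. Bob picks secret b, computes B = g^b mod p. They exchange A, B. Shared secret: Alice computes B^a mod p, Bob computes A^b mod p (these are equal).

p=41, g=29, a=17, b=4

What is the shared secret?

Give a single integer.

Answer: 23

Derivation:
A = 29^17 mod 41  (bits of 17 = 10001)
  bit 0 = 1: r = r^2 * 29 mod 41 = 1^2 * 29 = 1*29 = 29
  bit 1 = 0: r = r^2 mod 41 = 29^2 = 21
  bit 2 = 0: r = r^2 mod 41 = 21^2 = 31
  bit 3 = 0: r = r^2 mod 41 = 31^2 = 18
  bit 4 = 1: r = r^2 * 29 mod 41 = 18^2 * 29 = 37*29 = 7
  -> A = 7
B = 29^4 mod 41  (bits of 4 = 100)
  bit 0 = 1: r = r^2 * 29 mod 41 = 1^2 * 29 = 1*29 = 29
  bit 1 = 0: r = r^2 mod 41 = 29^2 = 21
  bit 2 = 0: r = r^2 mod 41 = 21^2 = 31
  -> B = 31
s = B^a = 31^17 mod 41  (bits of 17 = 10001)
  bit 0 = 1: r = r^2 * 31 mod 41 = 1^2 * 31 = 1*31 = 31
  bit 1 = 0: r = r^2 mod 41 = 31^2 = 18
  bit 2 = 0: r = r^2 mod 41 = 18^2 = 37
  bit 3 = 0: r = r^2 mod 41 = 37^2 = 16
  bit 4 = 1: r = r^2 * 31 mod 41 = 16^2 * 31 = 10*31 = 23
  -> s = B^a = 23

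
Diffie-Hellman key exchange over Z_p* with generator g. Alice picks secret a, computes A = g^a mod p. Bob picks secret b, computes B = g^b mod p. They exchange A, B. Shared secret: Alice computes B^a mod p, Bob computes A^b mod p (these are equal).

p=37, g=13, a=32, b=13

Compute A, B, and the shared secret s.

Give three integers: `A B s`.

A = 13^32 mod 37  (bits of 32 = 100000)
  bit 0 = 1: r = r^2 * 13 mod 37 = 1^2 * 13 = 1*13 = 13
  bit 1 = 0: r = r^2 mod 37 = 13^2 = 21
  bit 2 = 0: r = r^2 mod 37 = 21^2 = 34
  bit 3 = 0: r = r^2 mod 37 = 34^2 = 9
  bit 4 = 0: r = r^2 mod 37 = 9^2 = 7
  bit 5 = 0: r = r^2 mod 37 = 7^2 = 12
  -> A = 12
B = 13^13 mod 37  (bits of 13 = 1101)
  bit 0 = 1: r = r^2 * 13 mod 37 = 1^2 * 13 = 1*13 = 13
  bit 1 = 1: r = r^2 * 13 mod 37 = 13^2 * 13 = 21*13 = 14
  bit 2 = 0: r = r^2 mod 37 = 14^2 = 11
  bit 3 = 1: r = r^2 * 13 mod 37 = 11^2 * 13 = 10*13 = 19
  -> B = 19
s = B^a = 19^32 mod 37  (bits of 32 = 100000)
  bit 0 = 1: r = r^2 * 19 mod 37 = 1^2 * 19 = 1*19 = 19
  bit 1 = 0: r = r^2 mod 37 = 19^2 = 28
  bit 2 = 0: r = r^2 mod 37 = 28^2 = 7
  bit 3 = 0: r = r^2 mod 37 = 7^2 = 12
  bit 4 = 0: r = r^2 mod 37 = 12^2 = 33
  bit 5 = 0: r = r^2 mod 37 = 33^2 = 16
  -> s = B^a = 16

Answer: 12 19 16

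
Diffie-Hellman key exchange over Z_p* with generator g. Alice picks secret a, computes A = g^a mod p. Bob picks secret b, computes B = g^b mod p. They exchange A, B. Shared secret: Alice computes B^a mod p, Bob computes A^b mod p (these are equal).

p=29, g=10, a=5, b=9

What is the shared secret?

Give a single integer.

Answer: 15

Derivation:
A = 10^5 mod 29  (bits of 5 = 101)
  bit 0 = 1: r = r^2 * 10 mod 29 = 1^2 * 10 = 1*10 = 10
  bit 1 = 0: r = r^2 mod 29 = 10^2 = 13
  bit 2 = 1: r = r^2 * 10 mod 29 = 13^2 * 10 = 24*10 = 8
  -> A = 8
B = 10^9 mod 29  (bits of 9 = 1001)
  bit 0 = 1: r = r^2 * 10 mod 29 = 1^2 * 10 = 1*10 = 10
  bit 1 = 0: r = r^2 mod 29 = 10^2 = 13
  bit 2 = 0: r = r^2 mod 29 = 13^2 = 24
  bit 3 = 1: r = r^2 * 10 mod 29 = 24^2 * 10 = 25*10 = 18
  -> B = 18
s = B^a = 18^5 mod 29  (bits of 5 = 101)
  bit 0 = 1: r = r^2 * 18 mod 29 = 1^2 * 18 = 1*18 = 18
  bit 1 = 0: r = r^2 mod 29 = 18^2 = 5
  bit 2 = 1: r = r^2 * 18 mod 29 = 5^2 * 18 = 25*18 = 15
  -> s = B^a = 15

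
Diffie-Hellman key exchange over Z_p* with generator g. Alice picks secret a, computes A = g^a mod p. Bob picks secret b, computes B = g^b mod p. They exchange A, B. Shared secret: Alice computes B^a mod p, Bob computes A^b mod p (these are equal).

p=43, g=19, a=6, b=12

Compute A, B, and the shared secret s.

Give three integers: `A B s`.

Answer: 11 35 16

Derivation:
A = 19^6 mod 43  (bits of 6 = 110)
  bit 0 = 1: r = r^2 * 19 mod 43 = 1^2 * 19 = 1*19 = 19
  bit 1 = 1: r = r^2 * 19 mod 43 = 19^2 * 19 = 17*19 = 22
  bit 2 = 0: r = r^2 mod 43 = 22^2 = 11
  -> A = 11
B = 19^12 mod 43  (bits of 12 = 1100)
  bit 0 = 1: r = r^2 * 19 mod 43 = 1^2 * 19 = 1*19 = 19
  bit 1 = 1: r = r^2 * 19 mod 43 = 19^2 * 19 = 17*19 = 22
  bit 2 = 0: r = r^2 mod 43 = 22^2 = 11
  bit 3 = 0: r = r^2 mod 43 = 11^2 = 35
  -> B = 35
s = B^a = 35^6 mod 43  (bits of 6 = 110)
  bit 0 = 1: r = r^2 * 35 mod 43 = 1^2 * 35 = 1*35 = 35
  bit 1 = 1: r = r^2 * 35 mod 43 = 35^2 * 35 = 21*35 = 4
  bit 2 = 0: r = r^2 mod 43 = 4^2 = 16
  -> s = B^a = 16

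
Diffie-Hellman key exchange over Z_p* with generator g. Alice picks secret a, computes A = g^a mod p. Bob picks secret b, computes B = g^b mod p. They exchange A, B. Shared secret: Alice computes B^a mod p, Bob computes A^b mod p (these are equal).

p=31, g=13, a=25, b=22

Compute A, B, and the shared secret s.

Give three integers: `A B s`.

Answer: 26 9 5

Derivation:
A = 13^25 mod 31  (bits of 25 = 11001)
  bit 0 = 1: r = r^2 * 13 mod 31 = 1^2 * 13 = 1*13 = 13
  bit 1 = 1: r = r^2 * 13 mod 31 = 13^2 * 13 = 14*13 = 27
  bit 2 = 0: r = r^2 mod 31 = 27^2 = 16
  bit 3 = 0: r = r^2 mod 31 = 16^2 = 8
  bit 4 = 1: r = r^2 * 13 mod 31 = 8^2 * 13 = 2*13 = 26
  -> A = 26
B = 13^22 mod 31  (bits of 22 = 10110)
  bit 0 = 1: r = r^2 * 13 mod 31 = 1^2 * 13 = 1*13 = 13
  bit 1 = 0: r = r^2 mod 31 = 13^2 = 14
  bit 2 = 1: r = r^2 * 13 mod 31 = 14^2 * 13 = 10*13 = 6
  bit 3 = 1: r = r^2 * 13 mod 31 = 6^2 * 13 = 5*13 = 3
  bit 4 = 0: r = r^2 mod 31 = 3^2 = 9
  -> B = 9
s = B^a = 9^25 mod 31  (bits of 25 = 11001)
  bit 0 = 1: r = r^2 * 9 mod 31 = 1^2 * 9 = 1*9 = 9
  bit 1 = 1: r = r^2 * 9 mod 31 = 9^2 * 9 = 19*9 = 16
  bit 2 = 0: r = r^2 mod 31 = 16^2 = 8
  bit 3 = 0: r = r^2 mod 31 = 8^2 = 2
  bit 4 = 1: r = r^2 * 9 mod 31 = 2^2 * 9 = 4*9 = 5
  -> s = B^a = 5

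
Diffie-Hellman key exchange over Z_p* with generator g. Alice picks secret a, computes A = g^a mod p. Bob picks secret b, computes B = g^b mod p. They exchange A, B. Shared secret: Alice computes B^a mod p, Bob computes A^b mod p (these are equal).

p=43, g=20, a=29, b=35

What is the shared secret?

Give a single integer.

Answer: 37

Derivation:
A = 20^29 mod 43  (bits of 29 = 11101)
  bit 0 = 1: r = r^2 * 20 mod 43 = 1^2 * 20 = 1*20 = 20
  bit 1 = 1: r = r^2 * 20 mod 43 = 20^2 * 20 = 13*20 = 2
  bit 2 = 1: r = r^2 * 20 mod 43 = 2^2 * 20 = 4*20 = 37
  bit 3 = 0: r = r^2 mod 43 = 37^2 = 36
  bit 4 = 1: r = r^2 * 20 mod 43 = 36^2 * 20 = 6*20 = 34
  -> A = 34
B = 20^35 mod 43  (bits of 35 = 100011)
  bit 0 = 1: r = r^2 * 20 mod 43 = 1^2 * 20 = 1*20 = 20
  bit 1 = 0: r = r^2 mod 43 = 20^2 = 13
  bit 2 = 0: r = r^2 mod 43 = 13^2 = 40
  bit 3 = 0: r = r^2 mod 43 = 40^2 = 9
  bit 4 = 1: r = r^2 * 20 mod 43 = 9^2 * 20 = 38*20 = 29
  bit 5 = 1: r = r^2 * 20 mod 43 = 29^2 * 20 = 24*20 = 7
  -> B = 7
s = B^a = 7^29 mod 43  (bits of 29 = 11101)
  bit 0 = 1: r = r^2 * 7 mod 43 = 1^2 * 7 = 1*7 = 7
  bit 1 = 1: r = r^2 * 7 mod 43 = 7^2 * 7 = 6*7 = 42
  bit 2 = 1: r = r^2 * 7 mod 43 = 42^2 * 7 = 1*7 = 7
  bit 3 = 0: r = r^2 mod 43 = 7^2 = 6
  bit 4 = 1: r = r^2 * 7 mod 43 = 6^2 * 7 = 36*7 = 37
  -> s = B^a = 37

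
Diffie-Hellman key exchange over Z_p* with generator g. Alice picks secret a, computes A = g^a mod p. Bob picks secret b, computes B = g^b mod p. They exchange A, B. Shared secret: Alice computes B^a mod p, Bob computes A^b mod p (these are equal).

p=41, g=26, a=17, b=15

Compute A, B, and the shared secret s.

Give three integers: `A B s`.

A = 26^17 mod 41  (bits of 17 = 10001)
  bit 0 = 1: r = r^2 * 26 mod 41 = 1^2 * 26 = 1*26 = 26
  bit 1 = 0: r = r^2 mod 41 = 26^2 = 20
  bit 2 = 0: r = r^2 mod 41 = 20^2 = 31
  bit 3 = 0: r = r^2 mod 41 = 31^2 = 18
  bit 4 = 1: r = r^2 * 26 mod 41 = 18^2 * 26 = 37*26 = 19
  -> A = 19
B = 26^15 mod 41  (bits of 15 = 1111)
  bit 0 = 1: r = r^2 * 26 mod 41 = 1^2 * 26 = 1*26 = 26
  bit 1 = 1: r = r^2 * 26 mod 41 = 26^2 * 26 = 20*26 = 28
  bit 2 = 1: r = r^2 * 26 mod 41 = 28^2 * 26 = 5*26 = 7
  bit 3 = 1: r = r^2 * 26 mod 41 = 7^2 * 26 = 8*26 = 3
  -> B = 3
s = B^a = 3^17 mod 41  (bits of 17 = 10001)
  bit 0 = 1: r = r^2 * 3 mod 41 = 1^2 * 3 = 1*3 = 3
  bit 1 = 0: r = r^2 mod 41 = 3^2 = 9
  bit 2 = 0: r = r^2 mod 41 = 9^2 = 40
  bit 3 = 0: r = r^2 mod 41 = 40^2 = 1
  bit 4 = 1: r = r^2 * 3 mod 41 = 1^2 * 3 = 1*3 = 3
  -> s = B^a = 3

Answer: 19 3 3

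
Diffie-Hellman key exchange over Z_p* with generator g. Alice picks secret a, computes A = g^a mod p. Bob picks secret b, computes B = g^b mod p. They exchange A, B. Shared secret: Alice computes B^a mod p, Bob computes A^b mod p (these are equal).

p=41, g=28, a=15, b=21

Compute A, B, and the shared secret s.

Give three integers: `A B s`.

Answer: 27 13 14

Derivation:
A = 28^15 mod 41  (bits of 15 = 1111)
  bit 0 = 1: r = r^2 * 28 mod 41 = 1^2 * 28 = 1*28 = 28
  bit 1 = 1: r = r^2 * 28 mod 41 = 28^2 * 28 = 5*28 = 17
  bit 2 = 1: r = r^2 * 28 mod 41 = 17^2 * 28 = 2*28 = 15
  bit 3 = 1: r = r^2 * 28 mod 41 = 15^2 * 28 = 20*28 = 27
  -> A = 27
B = 28^21 mod 41  (bits of 21 = 10101)
  bit 0 = 1: r = r^2 * 28 mod 41 = 1^2 * 28 = 1*28 = 28
  bit 1 = 0: r = r^2 mod 41 = 28^2 = 5
  bit 2 = 1: r = r^2 * 28 mod 41 = 5^2 * 28 = 25*28 = 3
  bit 3 = 0: r = r^2 mod 41 = 3^2 = 9
  bit 4 = 1: r = r^2 * 28 mod 41 = 9^2 * 28 = 40*28 = 13
  -> B = 13
s = B^a = 13^15 mod 41  (bits of 15 = 1111)
  bit 0 = 1: r = r^2 * 13 mod 41 = 1^2 * 13 = 1*13 = 13
  bit 1 = 1: r = r^2 * 13 mod 41 = 13^2 * 13 = 5*13 = 24
  bit 2 = 1: r = r^2 * 13 mod 41 = 24^2 * 13 = 2*13 = 26
  bit 3 = 1: r = r^2 * 13 mod 41 = 26^2 * 13 = 20*13 = 14
  -> s = B^a = 14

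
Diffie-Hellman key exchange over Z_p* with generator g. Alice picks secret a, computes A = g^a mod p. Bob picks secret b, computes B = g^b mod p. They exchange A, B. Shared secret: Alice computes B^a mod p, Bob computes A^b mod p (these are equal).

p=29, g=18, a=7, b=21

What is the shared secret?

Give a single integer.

A = 18^7 mod 29  (bits of 7 = 111)
  bit 0 = 1: r = r^2 * 18 mod 29 = 1^2 * 18 = 1*18 = 18
  bit 1 = 1: r = r^2 * 18 mod 29 = 18^2 * 18 = 5*18 = 3
  bit 2 = 1: r = r^2 * 18 mod 29 = 3^2 * 18 = 9*18 = 17
  -> A = 17
B = 18^21 mod 29  (bits of 21 = 10101)
  bit 0 = 1: r = r^2 * 18 mod 29 = 1^2 * 18 = 1*18 = 18
  bit 1 = 0: r = r^2 mod 29 = 18^2 = 5
  bit 2 = 1: r = r^2 * 18 mod 29 = 5^2 * 18 = 25*18 = 15
  bit 3 = 0: r = r^2 mod 29 = 15^2 = 22
  bit 4 = 1: r = r^2 * 18 mod 29 = 22^2 * 18 = 20*18 = 12
  -> B = 12
s = B^a = 12^7 mod 29  (bits of 7 = 111)
  bit 0 = 1: r = r^2 * 12 mod 29 = 1^2 * 12 = 1*12 = 12
  bit 1 = 1: r = r^2 * 12 mod 29 = 12^2 * 12 = 28*12 = 17
  bit 2 = 1: r = r^2 * 12 mod 29 = 17^2 * 12 = 28*12 = 17
  -> s = B^a = 17

Answer: 17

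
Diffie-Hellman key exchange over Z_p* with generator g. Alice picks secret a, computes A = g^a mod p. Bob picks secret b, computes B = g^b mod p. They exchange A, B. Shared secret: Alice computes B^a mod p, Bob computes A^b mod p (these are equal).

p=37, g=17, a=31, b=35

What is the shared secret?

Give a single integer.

Answer: 19

Derivation:
A = 17^31 mod 37  (bits of 31 = 11111)
  bit 0 = 1: r = r^2 * 17 mod 37 = 1^2 * 17 = 1*17 = 17
  bit 1 = 1: r = r^2 * 17 mod 37 = 17^2 * 17 = 30*17 = 29
  bit 2 = 1: r = r^2 * 17 mod 37 = 29^2 * 17 = 27*17 = 15
  bit 3 = 1: r = r^2 * 17 mod 37 = 15^2 * 17 = 3*17 = 14
  bit 4 = 1: r = r^2 * 17 mod 37 = 14^2 * 17 = 11*17 = 2
  -> A = 2
B = 17^35 mod 37  (bits of 35 = 100011)
  bit 0 = 1: r = r^2 * 17 mod 37 = 1^2 * 17 = 1*17 = 17
  bit 1 = 0: r = r^2 mod 37 = 17^2 = 30
  bit 2 = 0: r = r^2 mod 37 = 30^2 = 12
  bit 3 = 0: r = r^2 mod 37 = 12^2 = 33
  bit 4 = 1: r = r^2 * 17 mod 37 = 33^2 * 17 = 16*17 = 13
  bit 5 = 1: r = r^2 * 17 mod 37 = 13^2 * 17 = 21*17 = 24
  -> B = 24
s = B^a = 24^31 mod 37  (bits of 31 = 11111)
  bit 0 = 1: r = r^2 * 24 mod 37 = 1^2 * 24 = 1*24 = 24
  bit 1 = 1: r = r^2 * 24 mod 37 = 24^2 * 24 = 21*24 = 23
  bit 2 = 1: r = r^2 * 24 mod 37 = 23^2 * 24 = 11*24 = 5
  bit 3 = 1: r = r^2 * 24 mod 37 = 5^2 * 24 = 25*24 = 8
  bit 4 = 1: r = r^2 * 24 mod 37 = 8^2 * 24 = 27*24 = 19
  -> s = B^a = 19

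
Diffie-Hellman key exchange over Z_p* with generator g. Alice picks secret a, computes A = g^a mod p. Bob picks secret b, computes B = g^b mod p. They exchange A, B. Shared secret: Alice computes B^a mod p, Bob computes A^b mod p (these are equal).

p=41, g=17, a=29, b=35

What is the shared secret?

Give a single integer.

Answer: 3

Derivation:
A = 17^29 mod 41  (bits of 29 = 11101)
  bit 0 = 1: r = r^2 * 17 mod 41 = 1^2 * 17 = 1*17 = 17
  bit 1 = 1: r = r^2 * 17 mod 41 = 17^2 * 17 = 2*17 = 34
  bit 2 = 1: r = r^2 * 17 mod 41 = 34^2 * 17 = 8*17 = 13
  bit 3 = 0: r = r^2 mod 41 = 13^2 = 5
  bit 4 = 1: r = r^2 * 17 mod 41 = 5^2 * 17 = 25*17 = 15
  -> A = 15
B = 17^35 mod 41  (bits of 35 = 100011)
  bit 0 = 1: r = r^2 * 17 mod 41 = 1^2 * 17 = 1*17 = 17
  bit 1 = 0: r = r^2 mod 41 = 17^2 = 2
  bit 2 = 0: r = r^2 mod 41 = 2^2 = 4
  bit 3 = 0: r = r^2 mod 41 = 4^2 = 16
  bit 4 = 1: r = r^2 * 17 mod 41 = 16^2 * 17 = 10*17 = 6
  bit 5 = 1: r = r^2 * 17 mod 41 = 6^2 * 17 = 36*17 = 38
  -> B = 38
s = B^a = 38^29 mod 41  (bits of 29 = 11101)
  bit 0 = 1: r = r^2 * 38 mod 41 = 1^2 * 38 = 1*38 = 38
  bit 1 = 1: r = r^2 * 38 mod 41 = 38^2 * 38 = 9*38 = 14
  bit 2 = 1: r = r^2 * 38 mod 41 = 14^2 * 38 = 32*38 = 27
  bit 3 = 0: r = r^2 mod 41 = 27^2 = 32
  bit 4 = 1: r = r^2 * 38 mod 41 = 32^2 * 38 = 40*38 = 3
  -> s = B^a = 3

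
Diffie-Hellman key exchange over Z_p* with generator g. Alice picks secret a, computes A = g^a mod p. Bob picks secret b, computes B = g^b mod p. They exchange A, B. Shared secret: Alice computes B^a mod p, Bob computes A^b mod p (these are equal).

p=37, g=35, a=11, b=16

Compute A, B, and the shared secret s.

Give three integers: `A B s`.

Answer: 24 9 7

Derivation:
A = 35^11 mod 37  (bits of 11 = 1011)
  bit 0 = 1: r = r^2 * 35 mod 37 = 1^2 * 35 = 1*35 = 35
  bit 1 = 0: r = r^2 mod 37 = 35^2 = 4
  bit 2 = 1: r = r^2 * 35 mod 37 = 4^2 * 35 = 16*35 = 5
  bit 3 = 1: r = r^2 * 35 mod 37 = 5^2 * 35 = 25*35 = 24
  -> A = 24
B = 35^16 mod 37  (bits of 16 = 10000)
  bit 0 = 1: r = r^2 * 35 mod 37 = 1^2 * 35 = 1*35 = 35
  bit 1 = 0: r = r^2 mod 37 = 35^2 = 4
  bit 2 = 0: r = r^2 mod 37 = 4^2 = 16
  bit 3 = 0: r = r^2 mod 37 = 16^2 = 34
  bit 4 = 0: r = r^2 mod 37 = 34^2 = 9
  -> B = 9
s = B^a = 9^11 mod 37  (bits of 11 = 1011)
  bit 0 = 1: r = r^2 * 9 mod 37 = 1^2 * 9 = 1*9 = 9
  bit 1 = 0: r = r^2 mod 37 = 9^2 = 7
  bit 2 = 1: r = r^2 * 9 mod 37 = 7^2 * 9 = 12*9 = 34
  bit 3 = 1: r = r^2 * 9 mod 37 = 34^2 * 9 = 9*9 = 7
  -> s = B^a = 7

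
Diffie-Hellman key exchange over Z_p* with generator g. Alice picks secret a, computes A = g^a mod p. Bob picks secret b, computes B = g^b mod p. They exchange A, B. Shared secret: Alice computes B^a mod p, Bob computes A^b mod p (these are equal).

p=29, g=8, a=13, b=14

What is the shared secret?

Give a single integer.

Answer: 28

Derivation:
A = 8^13 mod 29  (bits of 13 = 1101)
  bit 0 = 1: r = r^2 * 8 mod 29 = 1^2 * 8 = 1*8 = 8
  bit 1 = 1: r = r^2 * 8 mod 29 = 8^2 * 8 = 6*8 = 19
  bit 2 = 0: r = r^2 mod 29 = 19^2 = 13
  bit 3 = 1: r = r^2 * 8 mod 29 = 13^2 * 8 = 24*8 = 18
  -> A = 18
B = 8^14 mod 29  (bits of 14 = 1110)
  bit 0 = 1: r = r^2 * 8 mod 29 = 1^2 * 8 = 1*8 = 8
  bit 1 = 1: r = r^2 * 8 mod 29 = 8^2 * 8 = 6*8 = 19
  bit 2 = 1: r = r^2 * 8 mod 29 = 19^2 * 8 = 13*8 = 17
  bit 3 = 0: r = r^2 mod 29 = 17^2 = 28
  -> B = 28
s = B^a = 28^13 mod 29  (bits of 13 = 1101)
  bit 0 = 1: r = r^2 * 28 mod 29 = 1^2 * 28 = 1*28 = 28
  bit 1 = 1: r = r^2 * 28 mod 29 = 28^2 * 28 = 1*28 = 28
  bit 2 = 0: r = r^2 mod 29 = 28^2 = 1
  bit 3 = 1: r = r^2 * 28 mod 29 = 1^2 * 28 = 1*28 = 28
  -> s = B^a = 28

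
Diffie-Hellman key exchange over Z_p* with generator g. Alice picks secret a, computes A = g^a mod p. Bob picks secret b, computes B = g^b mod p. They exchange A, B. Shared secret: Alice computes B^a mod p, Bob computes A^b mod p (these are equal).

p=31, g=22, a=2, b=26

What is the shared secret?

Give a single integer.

Answer: 10

Derivation:
A = 22^2 mod 31  (bits of 2 = 10)
  bit 0 = 1: r = r^2 * 22 mod 31 = 1^2 * 22 = 1*22 = 22
  bit 1 = 0: r = r^2 mod 31 = 22^2 = 19
  -> A = 19
B = 22^26 mod 31  (bits of 26 = 11010)
  bit 0 = 1: r = r^2 * 22 mod 31 = 1^2 * 22 = 1*22 = 22
  bit 1 = 1: r = r^2 * 22 mod 31 = 22^2 * 22 = 19*22 = 15
  bit 2 = 0: r = r^2 mod 31 = 15^2 = 8
  bit 3 = 1: r = r^2 * 22 mod 31 = 8^2 * 22 = 2*22 = 13
  bit 4 = 0: r = r^2 mod 31 = 13^2 = 14
  -> B = 14
s = B^a = 14^2 mod 31  (bits of 2 = 10)
  bit 0 = 1: r = r^2 * 14 mod 31 = 1^2 * 14 = 1*14 = 14
  bit 1 = 0: r = r^2 mod 31 = 14^2 = 10
  -> s = B^a = 10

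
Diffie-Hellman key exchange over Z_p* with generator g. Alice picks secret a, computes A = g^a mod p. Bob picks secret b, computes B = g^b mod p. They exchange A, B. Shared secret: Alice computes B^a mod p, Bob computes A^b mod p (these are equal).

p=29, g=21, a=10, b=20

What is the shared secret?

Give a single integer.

A = 21^10 mod 29  (bits of 10 = 1010)
  bit 0 = 1: r = r^2 * 21 mod 29 = 1^2 * 21 = 1*21 = 21
  bit 1 = 0: r = r^2 mod 29 = 21^2 = 6
  bit 2 = 1: r = r^2 * 21 mod 29 = 6^2 * 21 = 7*21 = 2
  bit 3 = 0: r = r^2 mod 29 = 2^2 = 4
  -> A = 4
B = 21^20 mod 29  (bits of 20 = 10100)
  bit 0 = 1: r = r^2 * 21 mod 29 = 1^2 * 21 = 1*21 = 21
  bit 1 = 0: r = r^2 mod 29 = 21^2 = 6
  bit 2 = 1: r = r^2 * 21 mod 29 = 6^2 * 21 = 7*21 = 2
  bit 3 = 0: r = r^2 mod 29 = 2^2 = 4
  bit 4 = 0: r = r^2 mod 29 = 4^2 = 16
  -> B = 16
s = B^a = 16^10 mod 29  (bits of 10 = 1010)
  bit 0 = 1: r = r^2 * 16 mod 29 = 1^2 * 16 = 1*16 = 16
  bit 1 = 0: r = r^2 mod 29 = 16^2 = 24
  bit 2 = 1: r = r^2 * 16 mod 29 = 24^2 * 16 = 25*16 = 23
  bit 3 = 0: r = r^2 mod 29 = 23^2 = 7
  -> s = B^a = 7

Answer: 7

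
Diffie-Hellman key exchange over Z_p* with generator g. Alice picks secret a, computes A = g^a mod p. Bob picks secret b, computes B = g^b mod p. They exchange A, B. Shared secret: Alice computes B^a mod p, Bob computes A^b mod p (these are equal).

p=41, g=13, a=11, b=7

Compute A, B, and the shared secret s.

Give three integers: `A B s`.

Answer: 35 26 12

Derivation:
A = 13^11 mod 41  (bits of 11 = 1011)
  bit 0 = 1: r = r^2 * 13 mod 41 = 1^2 * 13 = 1*13 = 13
  bit 1 = 0: r = r^2 mod 41 = 13^2 = 5
  bit 2 = 1: r = r^2 * 13 mod 41 = 5^2 * 13 = 25*13 = 38
  bit 3 = 1: r = r^2 * 13 mod 41 = 38^2 * 13 = 9*13 = 35
  -> A = 35
B = 13^7 mod 41  (bits of 7 = 111)
  bit 0 = 1: r = r^2 * 13 mod 41 = 1^2 * 13 = 1*13 = 13
  bit 1 = 1: r = r^2 * 13 mod 41 = 13^2 * 13 = 5*13 = 24
  bit 2 = 1: r = r^2 * 13 mod 41 = 24^2 * 13 = 2*13 = 26
  -> B = 26
s = B^a = 26^11 mod 41  (bits of 11 = 1011)
  bit 0 = 1: r = r^2 * 26 mod 41 = 1^2 * 26 = 1*26 = 26
  bit 1 = 0: r = r^2 mod 41 = 26^2 = 20
  bit 2 = 1: r = r^2 * 26 mod 41 = 20^2 * 26 = 31*26 = 27
  bit 3 = 1: r = r^2 * 26 mod 41 = 27^2 * 26 = 32*26 = 12
  -> s = B^a = 12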